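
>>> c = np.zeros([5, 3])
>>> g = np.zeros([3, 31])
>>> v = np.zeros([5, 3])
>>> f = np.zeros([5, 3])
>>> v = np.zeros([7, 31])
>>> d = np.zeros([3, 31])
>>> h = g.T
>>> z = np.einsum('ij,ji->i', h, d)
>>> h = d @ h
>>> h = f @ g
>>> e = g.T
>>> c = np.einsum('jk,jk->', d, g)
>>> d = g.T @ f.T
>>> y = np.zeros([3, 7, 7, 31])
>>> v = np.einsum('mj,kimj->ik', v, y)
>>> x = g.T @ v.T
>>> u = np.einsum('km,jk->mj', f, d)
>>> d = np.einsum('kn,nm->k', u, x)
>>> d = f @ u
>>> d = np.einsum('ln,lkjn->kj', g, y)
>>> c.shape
()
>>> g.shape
(3, 31)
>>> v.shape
(7, 3)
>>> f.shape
(5, 3)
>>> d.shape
(7, 7)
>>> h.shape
(5, 31)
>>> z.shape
(31,)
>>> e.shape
(31, 3)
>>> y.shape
(3, 7, 7, 31)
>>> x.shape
(31, 7)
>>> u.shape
(3, 31)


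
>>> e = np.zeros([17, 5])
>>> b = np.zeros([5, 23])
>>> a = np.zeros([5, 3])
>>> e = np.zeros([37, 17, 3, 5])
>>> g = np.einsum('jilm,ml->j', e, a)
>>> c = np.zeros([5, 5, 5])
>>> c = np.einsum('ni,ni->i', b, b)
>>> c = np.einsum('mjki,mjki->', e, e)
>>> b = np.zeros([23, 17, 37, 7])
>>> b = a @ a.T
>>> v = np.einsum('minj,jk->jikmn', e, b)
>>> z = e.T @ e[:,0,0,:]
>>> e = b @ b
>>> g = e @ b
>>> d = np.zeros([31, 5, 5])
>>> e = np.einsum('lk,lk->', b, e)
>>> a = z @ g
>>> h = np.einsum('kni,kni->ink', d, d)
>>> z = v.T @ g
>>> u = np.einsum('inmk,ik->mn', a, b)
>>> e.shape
()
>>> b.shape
(5, 5)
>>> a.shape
(5, 3, 17, 5)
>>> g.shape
(5, 5)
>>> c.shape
()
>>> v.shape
(5, 17, 5, 37, 3)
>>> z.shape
(3, 37, 5, 17, 5)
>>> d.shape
(31, 5, 5)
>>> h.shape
(5, 5, 31)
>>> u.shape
(17, 3)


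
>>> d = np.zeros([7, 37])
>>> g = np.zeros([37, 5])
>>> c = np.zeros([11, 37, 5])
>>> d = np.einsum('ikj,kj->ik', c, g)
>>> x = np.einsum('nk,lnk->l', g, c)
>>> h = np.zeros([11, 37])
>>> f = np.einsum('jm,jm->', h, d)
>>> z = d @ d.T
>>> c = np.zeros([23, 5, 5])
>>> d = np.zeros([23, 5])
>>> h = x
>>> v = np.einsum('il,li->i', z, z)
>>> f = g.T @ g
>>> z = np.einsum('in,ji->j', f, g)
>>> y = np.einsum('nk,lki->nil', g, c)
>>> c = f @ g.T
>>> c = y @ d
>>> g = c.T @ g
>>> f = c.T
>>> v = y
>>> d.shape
(23, 5)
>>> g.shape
(5, 5, 5)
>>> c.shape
(37, 5, 5)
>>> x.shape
(11,)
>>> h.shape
(11,)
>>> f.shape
(5, 5, 37)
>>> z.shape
(37,)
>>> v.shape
(37, 5, 23)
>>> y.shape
(37, 5, 23)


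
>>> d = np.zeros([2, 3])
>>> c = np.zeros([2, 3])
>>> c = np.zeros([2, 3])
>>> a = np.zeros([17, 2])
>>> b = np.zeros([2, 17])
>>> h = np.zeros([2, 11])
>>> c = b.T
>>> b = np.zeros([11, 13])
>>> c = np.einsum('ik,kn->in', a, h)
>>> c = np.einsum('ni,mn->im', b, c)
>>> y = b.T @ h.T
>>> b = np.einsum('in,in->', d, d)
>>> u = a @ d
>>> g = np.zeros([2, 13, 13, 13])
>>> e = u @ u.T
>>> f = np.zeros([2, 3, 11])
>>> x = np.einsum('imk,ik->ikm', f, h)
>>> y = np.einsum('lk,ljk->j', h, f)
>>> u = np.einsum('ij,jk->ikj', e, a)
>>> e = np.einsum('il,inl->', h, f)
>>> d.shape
(2, 3)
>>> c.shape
(13, 17)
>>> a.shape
(17, 2)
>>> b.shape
()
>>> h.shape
(2, 11)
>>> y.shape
(3,)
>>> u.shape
(17, 2, 17)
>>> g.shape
(2, 13, 13, 13)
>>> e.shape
()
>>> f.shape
(2, 3, 11)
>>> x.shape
(2, 11, 3)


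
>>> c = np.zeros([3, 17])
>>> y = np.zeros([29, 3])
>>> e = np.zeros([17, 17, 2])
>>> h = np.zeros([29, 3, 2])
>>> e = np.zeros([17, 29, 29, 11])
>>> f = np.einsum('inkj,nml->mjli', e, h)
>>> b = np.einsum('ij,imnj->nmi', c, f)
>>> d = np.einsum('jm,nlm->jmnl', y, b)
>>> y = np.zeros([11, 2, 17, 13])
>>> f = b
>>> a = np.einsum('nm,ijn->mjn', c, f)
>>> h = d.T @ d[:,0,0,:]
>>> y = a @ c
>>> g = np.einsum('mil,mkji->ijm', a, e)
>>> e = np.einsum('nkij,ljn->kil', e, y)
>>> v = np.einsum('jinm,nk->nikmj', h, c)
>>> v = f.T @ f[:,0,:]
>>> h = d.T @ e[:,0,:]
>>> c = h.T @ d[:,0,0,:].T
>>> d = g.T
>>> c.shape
(17, 3, 2, 29)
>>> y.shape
(17, 11, 17)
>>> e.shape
(29, 29, 17)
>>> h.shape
(11, 2, 3, 17)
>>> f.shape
(2, 11, 3)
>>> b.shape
(2, 11, 3)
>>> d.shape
(17, 29, 11)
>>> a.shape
(17, 11, 3)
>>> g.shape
(11, 29, 17)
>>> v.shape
(3, 11, 3)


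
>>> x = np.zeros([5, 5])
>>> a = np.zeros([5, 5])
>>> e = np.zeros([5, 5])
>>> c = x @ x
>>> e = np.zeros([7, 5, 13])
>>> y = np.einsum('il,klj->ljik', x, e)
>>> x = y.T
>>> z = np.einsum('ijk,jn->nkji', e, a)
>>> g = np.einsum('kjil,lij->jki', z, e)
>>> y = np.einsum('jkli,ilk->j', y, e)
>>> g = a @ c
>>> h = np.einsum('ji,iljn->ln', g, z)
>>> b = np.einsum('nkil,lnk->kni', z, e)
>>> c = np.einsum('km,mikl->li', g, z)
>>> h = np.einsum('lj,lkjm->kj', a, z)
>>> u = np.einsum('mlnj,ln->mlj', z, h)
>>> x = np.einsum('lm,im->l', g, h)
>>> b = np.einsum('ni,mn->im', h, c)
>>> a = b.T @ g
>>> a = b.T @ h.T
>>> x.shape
(5,)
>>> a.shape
(7, 13)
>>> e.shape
(7, 5, 13)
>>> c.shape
(7, 13)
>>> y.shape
(5,)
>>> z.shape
(5, 13, 5, 7)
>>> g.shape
(5, 5)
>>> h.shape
(13, 5)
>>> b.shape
(5, 7)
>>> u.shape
(5, 13, 7)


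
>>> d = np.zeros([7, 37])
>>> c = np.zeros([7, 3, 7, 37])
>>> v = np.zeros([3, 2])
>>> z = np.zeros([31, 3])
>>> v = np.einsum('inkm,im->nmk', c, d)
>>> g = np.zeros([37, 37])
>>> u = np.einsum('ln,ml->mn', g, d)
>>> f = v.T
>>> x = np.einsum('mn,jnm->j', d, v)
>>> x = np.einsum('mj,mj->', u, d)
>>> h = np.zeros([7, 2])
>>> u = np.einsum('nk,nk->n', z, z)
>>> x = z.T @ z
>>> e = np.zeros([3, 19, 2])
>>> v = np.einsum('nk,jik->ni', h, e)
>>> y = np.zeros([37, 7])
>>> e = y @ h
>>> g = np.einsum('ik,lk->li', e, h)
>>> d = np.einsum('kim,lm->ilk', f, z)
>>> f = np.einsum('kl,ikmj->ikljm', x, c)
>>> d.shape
(37, 31, 7)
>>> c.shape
(7, 3, 7, 37)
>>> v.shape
(7, 19)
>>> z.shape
(31, 3)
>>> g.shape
(7, 37)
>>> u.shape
(31,)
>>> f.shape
(7, 3, 3, 37, 7)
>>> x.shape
(3, 3)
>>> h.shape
(7, 2)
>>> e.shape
(37, 2)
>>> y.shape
(37, 7)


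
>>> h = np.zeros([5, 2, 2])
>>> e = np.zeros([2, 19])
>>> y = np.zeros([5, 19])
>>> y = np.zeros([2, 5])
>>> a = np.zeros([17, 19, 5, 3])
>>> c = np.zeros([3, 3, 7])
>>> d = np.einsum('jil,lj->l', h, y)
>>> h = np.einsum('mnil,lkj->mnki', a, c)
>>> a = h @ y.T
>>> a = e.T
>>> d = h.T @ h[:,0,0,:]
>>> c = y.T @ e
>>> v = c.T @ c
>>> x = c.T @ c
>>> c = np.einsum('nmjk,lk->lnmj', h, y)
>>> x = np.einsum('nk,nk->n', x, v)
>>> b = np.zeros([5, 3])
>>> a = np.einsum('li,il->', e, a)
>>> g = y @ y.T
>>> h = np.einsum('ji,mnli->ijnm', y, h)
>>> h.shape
(5, 2, 19, 17)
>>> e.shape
(2, 19)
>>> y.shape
(2, 5)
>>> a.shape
()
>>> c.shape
(2, 17, 19, 3)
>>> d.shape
(5, 3, 19, 5)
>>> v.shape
(19, 19)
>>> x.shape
(19,)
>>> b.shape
(5, 3)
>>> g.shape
(2, 2)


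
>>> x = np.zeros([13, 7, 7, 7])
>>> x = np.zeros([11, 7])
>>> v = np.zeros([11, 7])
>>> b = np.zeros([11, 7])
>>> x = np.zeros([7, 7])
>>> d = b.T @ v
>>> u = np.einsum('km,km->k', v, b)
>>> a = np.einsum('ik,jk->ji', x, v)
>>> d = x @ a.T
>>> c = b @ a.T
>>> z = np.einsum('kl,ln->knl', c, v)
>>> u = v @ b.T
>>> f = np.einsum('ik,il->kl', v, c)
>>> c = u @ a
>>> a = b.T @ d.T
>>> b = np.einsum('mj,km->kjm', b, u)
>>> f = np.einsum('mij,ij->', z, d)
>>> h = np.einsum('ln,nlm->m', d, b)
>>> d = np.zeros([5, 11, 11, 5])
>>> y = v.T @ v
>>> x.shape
(7, 7)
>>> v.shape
(11, 7)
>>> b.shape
(11, 7, 11)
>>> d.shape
(5, 11, 11, 5)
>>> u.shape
(11, 11)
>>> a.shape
(7, 7)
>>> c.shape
(11, 7)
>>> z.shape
(11, 7, 11)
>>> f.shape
()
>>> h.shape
(11,)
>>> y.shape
(7, 7)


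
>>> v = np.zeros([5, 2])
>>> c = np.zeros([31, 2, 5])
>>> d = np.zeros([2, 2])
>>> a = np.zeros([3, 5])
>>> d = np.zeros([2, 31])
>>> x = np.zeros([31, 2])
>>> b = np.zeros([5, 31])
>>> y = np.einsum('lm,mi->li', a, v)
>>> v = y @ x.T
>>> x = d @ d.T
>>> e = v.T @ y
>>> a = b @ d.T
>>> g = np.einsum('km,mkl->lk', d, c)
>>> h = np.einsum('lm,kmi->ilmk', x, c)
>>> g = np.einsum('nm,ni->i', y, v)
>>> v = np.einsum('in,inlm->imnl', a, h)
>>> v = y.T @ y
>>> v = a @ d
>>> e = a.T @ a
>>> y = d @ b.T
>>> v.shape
(5, 31)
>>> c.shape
(31, 2, 5)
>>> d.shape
(2, 31)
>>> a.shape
(5, 2)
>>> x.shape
(2, 2)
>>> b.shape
(5, 31)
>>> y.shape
(2, 5)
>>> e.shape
(2, 2)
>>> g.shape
(31,)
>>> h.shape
(5, 2, 2, 31)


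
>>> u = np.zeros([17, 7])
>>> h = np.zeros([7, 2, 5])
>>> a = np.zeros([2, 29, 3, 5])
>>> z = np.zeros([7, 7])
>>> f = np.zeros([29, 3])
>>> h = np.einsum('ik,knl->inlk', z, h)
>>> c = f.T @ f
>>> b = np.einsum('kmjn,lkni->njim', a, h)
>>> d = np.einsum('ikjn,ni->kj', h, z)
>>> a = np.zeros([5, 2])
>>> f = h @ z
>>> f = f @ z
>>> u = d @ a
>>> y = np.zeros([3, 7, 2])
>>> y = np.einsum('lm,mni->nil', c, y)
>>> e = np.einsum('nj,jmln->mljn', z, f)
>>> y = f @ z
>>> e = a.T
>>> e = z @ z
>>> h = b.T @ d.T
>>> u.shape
(2, 2)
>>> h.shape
(29, 7, 3, 2)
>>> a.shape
(5, 2)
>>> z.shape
(7, 7)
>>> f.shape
(7, 2, 5, 7)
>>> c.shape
(3, 3)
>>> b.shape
(5, 3, 7, 29)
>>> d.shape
(2, 5)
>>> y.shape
(7, 2, 5, 7)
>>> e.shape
(7, 7)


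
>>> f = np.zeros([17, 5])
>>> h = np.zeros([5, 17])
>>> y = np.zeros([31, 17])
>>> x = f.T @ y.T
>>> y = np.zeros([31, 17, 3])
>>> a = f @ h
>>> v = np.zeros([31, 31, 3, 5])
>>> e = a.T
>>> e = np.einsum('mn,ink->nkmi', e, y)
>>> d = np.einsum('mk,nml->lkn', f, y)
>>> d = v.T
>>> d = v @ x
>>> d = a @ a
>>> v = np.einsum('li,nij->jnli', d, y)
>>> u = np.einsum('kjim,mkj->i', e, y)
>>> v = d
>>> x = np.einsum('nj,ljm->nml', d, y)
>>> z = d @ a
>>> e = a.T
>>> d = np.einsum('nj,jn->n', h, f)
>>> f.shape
(17, 5)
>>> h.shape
(5, 17)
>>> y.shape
(31, 17, 3)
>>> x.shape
(17, 3, 31)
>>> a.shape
(17, 17)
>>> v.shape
(17, 17)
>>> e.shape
(17, 17)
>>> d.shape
(5,)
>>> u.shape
(17,)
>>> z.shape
(17, 17)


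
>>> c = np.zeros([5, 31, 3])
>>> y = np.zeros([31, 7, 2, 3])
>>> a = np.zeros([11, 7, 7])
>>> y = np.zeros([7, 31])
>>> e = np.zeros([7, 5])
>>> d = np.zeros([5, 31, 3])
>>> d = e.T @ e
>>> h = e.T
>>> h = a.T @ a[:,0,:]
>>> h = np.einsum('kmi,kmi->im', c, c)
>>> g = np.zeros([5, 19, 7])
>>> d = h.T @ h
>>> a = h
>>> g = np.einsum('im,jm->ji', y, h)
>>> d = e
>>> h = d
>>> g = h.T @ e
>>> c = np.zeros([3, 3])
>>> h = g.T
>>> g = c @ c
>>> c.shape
(3, 3)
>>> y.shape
(7, 31)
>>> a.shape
(3, 31)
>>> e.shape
(7, 5)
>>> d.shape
(7, 5)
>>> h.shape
(5, 5)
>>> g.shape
(3, 3)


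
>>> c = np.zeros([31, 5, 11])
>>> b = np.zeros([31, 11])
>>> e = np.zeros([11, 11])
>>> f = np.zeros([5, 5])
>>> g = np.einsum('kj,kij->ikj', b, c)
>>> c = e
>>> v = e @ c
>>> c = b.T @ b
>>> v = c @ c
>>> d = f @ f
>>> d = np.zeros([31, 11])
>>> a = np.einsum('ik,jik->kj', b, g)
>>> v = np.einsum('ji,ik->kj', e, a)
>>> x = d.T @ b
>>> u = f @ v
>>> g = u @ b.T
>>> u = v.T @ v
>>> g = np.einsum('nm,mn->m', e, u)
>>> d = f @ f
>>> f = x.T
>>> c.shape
(11, 11)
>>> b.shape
(31, 11)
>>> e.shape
(11, 11)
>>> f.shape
(11, 11)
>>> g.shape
(11,)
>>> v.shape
(5, 11)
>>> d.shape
(5, 5)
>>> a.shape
(11, 5)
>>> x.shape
(11, 11)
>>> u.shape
(11, 11)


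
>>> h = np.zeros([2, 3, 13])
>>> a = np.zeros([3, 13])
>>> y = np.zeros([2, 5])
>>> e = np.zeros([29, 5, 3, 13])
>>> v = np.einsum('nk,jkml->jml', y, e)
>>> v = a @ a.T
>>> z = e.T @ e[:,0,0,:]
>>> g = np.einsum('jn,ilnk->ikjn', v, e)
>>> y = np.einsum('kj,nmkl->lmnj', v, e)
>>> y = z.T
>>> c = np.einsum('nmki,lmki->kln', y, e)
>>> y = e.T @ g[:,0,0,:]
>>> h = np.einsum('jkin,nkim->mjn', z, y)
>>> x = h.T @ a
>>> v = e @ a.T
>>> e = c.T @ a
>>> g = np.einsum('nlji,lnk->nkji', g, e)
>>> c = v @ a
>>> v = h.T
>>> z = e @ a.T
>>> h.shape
(3, 13, 13)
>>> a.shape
(3, 13)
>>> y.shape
(13, 3, 5, 3)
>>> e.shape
(13, 29, 13)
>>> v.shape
(13, 13, 3)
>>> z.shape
(13, 29, 3)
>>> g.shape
(29, 13, 3, 3)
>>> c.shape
(29, 5, 3, 13)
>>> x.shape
(13, 13, 13)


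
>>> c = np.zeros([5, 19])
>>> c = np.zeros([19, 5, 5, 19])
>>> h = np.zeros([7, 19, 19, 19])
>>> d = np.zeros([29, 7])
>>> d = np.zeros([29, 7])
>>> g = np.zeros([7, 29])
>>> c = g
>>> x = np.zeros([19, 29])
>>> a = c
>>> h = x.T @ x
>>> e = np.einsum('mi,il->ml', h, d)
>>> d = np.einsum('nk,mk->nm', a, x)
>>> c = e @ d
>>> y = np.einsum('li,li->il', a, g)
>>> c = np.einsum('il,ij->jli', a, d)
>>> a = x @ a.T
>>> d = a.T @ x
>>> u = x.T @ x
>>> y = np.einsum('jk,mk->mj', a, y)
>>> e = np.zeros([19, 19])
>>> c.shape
(19, 29, 7)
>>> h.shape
(29, 29)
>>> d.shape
(7, 29)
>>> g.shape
(7, 29)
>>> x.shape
(19, 29)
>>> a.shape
(19, 7)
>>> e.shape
(19, 19)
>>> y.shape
(29, 19)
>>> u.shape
(29, 29)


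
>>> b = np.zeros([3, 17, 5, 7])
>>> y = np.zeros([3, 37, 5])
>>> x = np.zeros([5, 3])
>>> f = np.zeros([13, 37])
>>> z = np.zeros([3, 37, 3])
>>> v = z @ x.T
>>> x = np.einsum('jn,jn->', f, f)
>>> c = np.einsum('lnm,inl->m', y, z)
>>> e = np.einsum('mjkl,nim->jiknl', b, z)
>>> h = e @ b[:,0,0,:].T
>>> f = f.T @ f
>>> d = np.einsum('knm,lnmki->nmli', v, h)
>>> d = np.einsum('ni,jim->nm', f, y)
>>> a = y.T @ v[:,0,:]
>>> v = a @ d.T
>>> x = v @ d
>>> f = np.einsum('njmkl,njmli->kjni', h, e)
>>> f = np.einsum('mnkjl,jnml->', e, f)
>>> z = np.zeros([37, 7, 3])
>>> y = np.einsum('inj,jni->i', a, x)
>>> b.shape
(3, 17, 5, 7)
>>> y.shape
(5,)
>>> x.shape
(5, 37, 5)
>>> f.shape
()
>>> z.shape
(37, 7, 3)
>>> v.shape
(5, 37, 37)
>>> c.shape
(5,)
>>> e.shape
(17, 37, 5, 3, 7)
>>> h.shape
(17, 37, 5, 3, 3)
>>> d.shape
(37, 5)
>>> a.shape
(5, 37, 5)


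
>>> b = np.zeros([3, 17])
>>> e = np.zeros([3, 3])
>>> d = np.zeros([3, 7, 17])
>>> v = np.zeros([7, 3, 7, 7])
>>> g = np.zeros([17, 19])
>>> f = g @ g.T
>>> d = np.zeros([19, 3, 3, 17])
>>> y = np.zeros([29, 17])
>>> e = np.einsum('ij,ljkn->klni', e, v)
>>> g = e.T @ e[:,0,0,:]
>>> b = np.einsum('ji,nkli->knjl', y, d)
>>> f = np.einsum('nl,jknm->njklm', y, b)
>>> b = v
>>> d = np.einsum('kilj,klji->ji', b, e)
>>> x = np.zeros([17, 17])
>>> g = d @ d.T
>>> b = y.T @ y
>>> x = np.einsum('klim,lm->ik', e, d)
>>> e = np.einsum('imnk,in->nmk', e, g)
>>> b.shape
(17, 17)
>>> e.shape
(7, 7, 3)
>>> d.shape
(7, 3)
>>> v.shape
(7, 3, 7, 7)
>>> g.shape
(7, 7)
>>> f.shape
(29, 3, 19, 17, 3)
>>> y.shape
(29, 17)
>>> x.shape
(7, 7)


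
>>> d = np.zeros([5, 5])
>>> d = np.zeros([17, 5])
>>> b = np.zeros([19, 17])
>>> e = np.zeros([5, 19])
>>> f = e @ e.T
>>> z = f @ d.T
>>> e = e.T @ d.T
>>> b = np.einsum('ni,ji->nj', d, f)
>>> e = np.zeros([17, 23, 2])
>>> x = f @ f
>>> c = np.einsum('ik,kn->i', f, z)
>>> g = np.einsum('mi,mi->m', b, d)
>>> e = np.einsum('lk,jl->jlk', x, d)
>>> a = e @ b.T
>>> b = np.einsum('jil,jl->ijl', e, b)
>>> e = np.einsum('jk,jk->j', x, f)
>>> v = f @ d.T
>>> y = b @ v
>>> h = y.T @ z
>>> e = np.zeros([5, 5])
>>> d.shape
(17, 5)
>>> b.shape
(5, 17, 5)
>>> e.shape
(5, 5)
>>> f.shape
(5, 5)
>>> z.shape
(5, 17)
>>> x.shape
(5, 5)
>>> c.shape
(5,)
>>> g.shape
(17,)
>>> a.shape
(17, 5, 17)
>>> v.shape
(5, 17)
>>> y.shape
(5, 17, 17)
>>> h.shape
(17, 17, 17)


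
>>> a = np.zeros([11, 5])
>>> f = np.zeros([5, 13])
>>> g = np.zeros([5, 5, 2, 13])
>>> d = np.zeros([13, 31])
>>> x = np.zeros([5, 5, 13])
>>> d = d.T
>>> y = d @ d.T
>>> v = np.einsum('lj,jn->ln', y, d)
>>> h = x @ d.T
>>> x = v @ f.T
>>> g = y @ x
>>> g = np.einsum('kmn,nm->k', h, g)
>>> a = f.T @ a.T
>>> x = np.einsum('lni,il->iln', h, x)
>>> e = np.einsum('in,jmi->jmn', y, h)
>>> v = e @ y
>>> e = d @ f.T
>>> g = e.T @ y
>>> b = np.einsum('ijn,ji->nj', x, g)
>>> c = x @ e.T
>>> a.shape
(13, 11)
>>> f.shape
(5, 13)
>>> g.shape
(5, 31)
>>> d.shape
(31, 13)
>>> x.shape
(31, 5, 5)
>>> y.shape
(31, 31)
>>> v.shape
(5, 5, 31)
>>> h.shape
(5, 5, 31)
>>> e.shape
(31, 5)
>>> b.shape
(5, 5)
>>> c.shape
(31, 5, 31)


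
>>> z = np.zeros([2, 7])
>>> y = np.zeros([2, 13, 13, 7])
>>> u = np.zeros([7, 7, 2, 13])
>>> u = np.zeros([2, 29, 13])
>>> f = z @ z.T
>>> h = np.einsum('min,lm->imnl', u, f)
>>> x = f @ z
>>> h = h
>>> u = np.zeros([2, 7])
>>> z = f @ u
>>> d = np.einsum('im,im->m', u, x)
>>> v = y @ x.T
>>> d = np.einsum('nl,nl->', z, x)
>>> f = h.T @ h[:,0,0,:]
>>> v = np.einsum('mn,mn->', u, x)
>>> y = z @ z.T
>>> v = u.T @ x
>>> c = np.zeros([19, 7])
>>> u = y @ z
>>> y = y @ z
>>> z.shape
(2, 7)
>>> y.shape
(2, 7)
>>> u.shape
(2, 7)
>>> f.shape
(2, 13, 2, 2)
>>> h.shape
(29, 2, 13, 2)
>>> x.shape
(2, 7)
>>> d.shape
()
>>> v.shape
(7, 7)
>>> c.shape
(19, 7)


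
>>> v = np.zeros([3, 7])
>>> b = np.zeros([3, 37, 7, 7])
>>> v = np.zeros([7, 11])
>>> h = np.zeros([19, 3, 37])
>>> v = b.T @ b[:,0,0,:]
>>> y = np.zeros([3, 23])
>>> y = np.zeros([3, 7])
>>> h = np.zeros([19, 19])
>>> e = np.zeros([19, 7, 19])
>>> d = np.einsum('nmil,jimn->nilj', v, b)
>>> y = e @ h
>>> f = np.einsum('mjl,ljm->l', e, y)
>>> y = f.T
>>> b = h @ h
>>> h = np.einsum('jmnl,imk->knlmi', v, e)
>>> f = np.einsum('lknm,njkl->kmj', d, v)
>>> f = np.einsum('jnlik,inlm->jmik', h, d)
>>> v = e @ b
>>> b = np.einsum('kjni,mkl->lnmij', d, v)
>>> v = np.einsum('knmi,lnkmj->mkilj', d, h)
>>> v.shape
(7, 7, 3, 19, 19)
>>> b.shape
(19, 7, 19, 3, 37)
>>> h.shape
(19, 37, 7, 7, 19)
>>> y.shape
(19,)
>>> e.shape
(19, 7, 19)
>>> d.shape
(7, 37, 7, 3)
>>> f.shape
(19, 3, 7, 19)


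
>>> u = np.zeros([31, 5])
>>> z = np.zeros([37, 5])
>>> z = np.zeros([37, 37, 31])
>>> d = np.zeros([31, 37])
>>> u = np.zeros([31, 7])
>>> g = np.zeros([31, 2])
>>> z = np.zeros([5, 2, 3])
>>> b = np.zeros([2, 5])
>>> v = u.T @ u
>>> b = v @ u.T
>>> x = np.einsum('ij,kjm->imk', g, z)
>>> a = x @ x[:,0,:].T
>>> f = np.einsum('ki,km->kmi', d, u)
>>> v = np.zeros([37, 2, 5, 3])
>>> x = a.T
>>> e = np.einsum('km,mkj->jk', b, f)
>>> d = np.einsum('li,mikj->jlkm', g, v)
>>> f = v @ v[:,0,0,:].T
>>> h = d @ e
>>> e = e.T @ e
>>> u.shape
(31, 7)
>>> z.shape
(5, 2, 3)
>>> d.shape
(3, 31, 5, 37)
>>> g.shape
(31, 2)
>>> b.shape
(7, 31)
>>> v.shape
(37, 2, 5, 3)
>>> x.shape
(31, 3, 31)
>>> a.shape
(31, 3, 31)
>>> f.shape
(37, 2, 5, 37)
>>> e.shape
(7, 7)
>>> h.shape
(3, 31, 5, 7)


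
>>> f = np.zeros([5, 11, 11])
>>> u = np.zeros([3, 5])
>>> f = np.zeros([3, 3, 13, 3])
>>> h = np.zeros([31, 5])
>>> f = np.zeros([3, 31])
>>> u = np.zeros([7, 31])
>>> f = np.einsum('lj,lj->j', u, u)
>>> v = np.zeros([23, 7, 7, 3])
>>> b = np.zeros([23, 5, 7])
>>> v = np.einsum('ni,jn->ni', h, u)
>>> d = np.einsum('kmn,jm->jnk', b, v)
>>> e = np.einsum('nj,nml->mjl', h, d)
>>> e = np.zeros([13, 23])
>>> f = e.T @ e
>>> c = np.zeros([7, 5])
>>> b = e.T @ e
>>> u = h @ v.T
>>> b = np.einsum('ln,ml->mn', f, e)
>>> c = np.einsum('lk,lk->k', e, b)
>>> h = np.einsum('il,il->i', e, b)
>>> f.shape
(23, 23)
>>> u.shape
(31, 31)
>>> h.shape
(13,)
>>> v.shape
(31, 5)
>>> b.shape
(13, 23)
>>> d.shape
(31, 7, 23)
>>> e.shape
(13, 23)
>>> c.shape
(23,)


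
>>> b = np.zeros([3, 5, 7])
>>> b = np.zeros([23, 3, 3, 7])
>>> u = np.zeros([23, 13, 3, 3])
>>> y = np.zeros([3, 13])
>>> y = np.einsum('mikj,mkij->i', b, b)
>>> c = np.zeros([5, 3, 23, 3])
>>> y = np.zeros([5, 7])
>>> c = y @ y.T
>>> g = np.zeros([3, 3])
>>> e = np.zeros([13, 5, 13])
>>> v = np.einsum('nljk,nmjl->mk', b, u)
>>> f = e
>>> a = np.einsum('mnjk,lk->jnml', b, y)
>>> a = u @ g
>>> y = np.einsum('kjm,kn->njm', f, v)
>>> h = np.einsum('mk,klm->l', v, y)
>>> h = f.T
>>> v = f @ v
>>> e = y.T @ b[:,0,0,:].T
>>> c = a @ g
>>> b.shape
(23, 3, 3, 7)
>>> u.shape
(23, 13, 3, 3)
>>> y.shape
(7, 5, 13)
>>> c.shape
(23, 13, 3, 3)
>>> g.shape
(3, 3)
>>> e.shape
(13, 5, 23)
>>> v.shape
(13, 5, 7)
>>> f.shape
(13, 5, 13)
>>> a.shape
(23, 13, 3, 3)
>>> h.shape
(13, 5, 13)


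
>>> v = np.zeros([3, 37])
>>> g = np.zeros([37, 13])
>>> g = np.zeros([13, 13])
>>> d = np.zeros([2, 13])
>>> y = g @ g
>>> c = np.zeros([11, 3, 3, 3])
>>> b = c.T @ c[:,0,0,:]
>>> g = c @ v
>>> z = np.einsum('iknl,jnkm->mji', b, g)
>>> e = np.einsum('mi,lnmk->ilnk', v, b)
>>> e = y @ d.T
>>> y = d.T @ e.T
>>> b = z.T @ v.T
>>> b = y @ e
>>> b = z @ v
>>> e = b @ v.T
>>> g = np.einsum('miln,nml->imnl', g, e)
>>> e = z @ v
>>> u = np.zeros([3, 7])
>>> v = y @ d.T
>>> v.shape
(13, 2)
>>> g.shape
(3, 11, 37, 3)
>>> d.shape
(2, 13)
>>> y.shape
(13, 13)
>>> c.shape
(11, 3, 3, 3)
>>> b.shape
(37, 11, 37)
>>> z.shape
(37, 11, 3)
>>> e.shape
(37, 11, 37)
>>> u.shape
(3, 7)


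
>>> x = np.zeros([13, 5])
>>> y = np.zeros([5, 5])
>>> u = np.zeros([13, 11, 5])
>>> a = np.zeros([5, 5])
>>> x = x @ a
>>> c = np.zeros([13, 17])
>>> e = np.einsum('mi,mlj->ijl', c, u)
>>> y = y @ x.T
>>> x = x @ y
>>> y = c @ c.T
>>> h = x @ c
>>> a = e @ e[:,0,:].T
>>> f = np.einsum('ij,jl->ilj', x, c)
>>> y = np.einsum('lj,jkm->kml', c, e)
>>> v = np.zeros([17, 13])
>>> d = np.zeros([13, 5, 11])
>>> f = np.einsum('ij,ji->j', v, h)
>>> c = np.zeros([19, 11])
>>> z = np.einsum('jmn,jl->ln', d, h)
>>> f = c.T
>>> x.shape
(13, 13)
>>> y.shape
(5, 11, 13)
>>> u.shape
(13, 11, 5)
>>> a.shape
(17, 5, 17)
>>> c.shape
(19, 11)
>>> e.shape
(17, 5, 11)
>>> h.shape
(13, 17)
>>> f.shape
(11, 19)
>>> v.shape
(17, 13)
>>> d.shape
(13, 5, 11)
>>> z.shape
(17, 11)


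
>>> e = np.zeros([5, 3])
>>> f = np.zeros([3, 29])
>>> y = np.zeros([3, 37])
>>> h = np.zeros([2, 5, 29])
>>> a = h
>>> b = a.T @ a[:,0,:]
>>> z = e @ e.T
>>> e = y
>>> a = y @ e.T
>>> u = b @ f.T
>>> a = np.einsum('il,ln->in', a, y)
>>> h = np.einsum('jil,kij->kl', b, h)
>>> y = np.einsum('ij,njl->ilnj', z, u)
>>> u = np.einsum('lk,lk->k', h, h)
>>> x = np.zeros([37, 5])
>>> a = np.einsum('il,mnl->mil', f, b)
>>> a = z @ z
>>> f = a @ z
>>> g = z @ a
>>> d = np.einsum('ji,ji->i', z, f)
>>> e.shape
(3, 37)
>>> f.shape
(5, 5)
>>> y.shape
(5, 3, 29, 5)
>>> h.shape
(2, 29)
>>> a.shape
(5, 5)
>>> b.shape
(29, 5, 29)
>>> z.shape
(5, 5)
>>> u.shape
(29,)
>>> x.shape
(37, 5)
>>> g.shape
(5, 5)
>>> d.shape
(5,)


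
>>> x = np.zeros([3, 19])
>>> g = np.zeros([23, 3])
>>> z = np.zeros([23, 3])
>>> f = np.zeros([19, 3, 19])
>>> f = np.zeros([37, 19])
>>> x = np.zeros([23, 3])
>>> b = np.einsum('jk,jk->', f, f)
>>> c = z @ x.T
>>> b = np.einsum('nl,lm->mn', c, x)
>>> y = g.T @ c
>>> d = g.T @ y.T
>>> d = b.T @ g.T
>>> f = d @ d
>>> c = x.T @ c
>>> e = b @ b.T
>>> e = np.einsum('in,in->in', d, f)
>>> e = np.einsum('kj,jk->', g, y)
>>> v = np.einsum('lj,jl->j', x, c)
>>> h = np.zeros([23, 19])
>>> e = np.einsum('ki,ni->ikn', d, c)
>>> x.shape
(23, 3)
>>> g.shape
(23, 3)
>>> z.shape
(23, 3)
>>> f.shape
(23, 23)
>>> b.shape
(3, 23)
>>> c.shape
(3, 23)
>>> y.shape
(3, 23)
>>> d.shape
(23, 23)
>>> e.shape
(23, 23, 3)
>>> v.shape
(3,)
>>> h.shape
(23, 19)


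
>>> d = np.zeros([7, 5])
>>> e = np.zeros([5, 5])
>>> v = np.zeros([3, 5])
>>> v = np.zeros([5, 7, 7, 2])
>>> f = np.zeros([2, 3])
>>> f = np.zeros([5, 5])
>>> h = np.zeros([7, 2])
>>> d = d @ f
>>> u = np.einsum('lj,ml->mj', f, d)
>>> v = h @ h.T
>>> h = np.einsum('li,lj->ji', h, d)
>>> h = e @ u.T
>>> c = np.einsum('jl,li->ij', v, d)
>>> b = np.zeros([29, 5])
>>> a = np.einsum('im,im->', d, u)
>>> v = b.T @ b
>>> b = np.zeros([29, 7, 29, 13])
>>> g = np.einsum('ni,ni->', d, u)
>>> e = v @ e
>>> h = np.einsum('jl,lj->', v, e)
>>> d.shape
(7, 5)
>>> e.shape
(5, 5)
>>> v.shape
(5, 5)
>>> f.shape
(5, 5)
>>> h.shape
()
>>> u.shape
(7, 5)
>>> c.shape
(5, 7)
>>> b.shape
(29, 7, 29, 13)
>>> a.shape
()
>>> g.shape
()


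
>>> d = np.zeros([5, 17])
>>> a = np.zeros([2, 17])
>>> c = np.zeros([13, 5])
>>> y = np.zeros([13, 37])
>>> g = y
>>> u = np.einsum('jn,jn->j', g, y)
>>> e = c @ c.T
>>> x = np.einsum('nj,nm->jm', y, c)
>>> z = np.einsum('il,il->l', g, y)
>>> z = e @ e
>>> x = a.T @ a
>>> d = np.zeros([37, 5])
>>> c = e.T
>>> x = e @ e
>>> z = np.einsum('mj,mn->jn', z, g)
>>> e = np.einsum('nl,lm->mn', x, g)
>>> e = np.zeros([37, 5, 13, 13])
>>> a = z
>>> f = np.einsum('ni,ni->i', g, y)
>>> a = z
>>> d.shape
(37, 5)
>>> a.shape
(13, 37)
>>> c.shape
(13, 13)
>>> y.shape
(13, 37)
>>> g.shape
(13, 37)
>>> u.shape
(13,)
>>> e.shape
(37, 5, 13, 13)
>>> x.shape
(13, 13)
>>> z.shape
(13, 37)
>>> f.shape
(37,)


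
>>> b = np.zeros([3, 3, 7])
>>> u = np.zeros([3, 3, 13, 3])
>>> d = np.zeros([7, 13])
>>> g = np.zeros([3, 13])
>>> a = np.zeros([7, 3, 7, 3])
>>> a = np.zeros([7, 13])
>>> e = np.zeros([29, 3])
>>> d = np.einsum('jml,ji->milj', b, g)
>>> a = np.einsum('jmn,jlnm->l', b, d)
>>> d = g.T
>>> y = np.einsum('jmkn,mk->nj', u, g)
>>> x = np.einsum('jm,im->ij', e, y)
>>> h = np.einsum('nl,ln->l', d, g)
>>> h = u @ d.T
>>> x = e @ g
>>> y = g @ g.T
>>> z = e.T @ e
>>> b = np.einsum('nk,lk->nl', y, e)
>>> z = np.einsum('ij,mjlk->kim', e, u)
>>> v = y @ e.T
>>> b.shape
(3, 29)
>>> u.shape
(3, 3, 13, 3)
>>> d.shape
(13, 3)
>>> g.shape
(3, 13)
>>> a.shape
(13,)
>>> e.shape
(29, 3)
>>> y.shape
(3, 3)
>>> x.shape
(29, 13)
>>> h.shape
(3, 3, 13, 13)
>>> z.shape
(3, 29, 3)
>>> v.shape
(3, 29)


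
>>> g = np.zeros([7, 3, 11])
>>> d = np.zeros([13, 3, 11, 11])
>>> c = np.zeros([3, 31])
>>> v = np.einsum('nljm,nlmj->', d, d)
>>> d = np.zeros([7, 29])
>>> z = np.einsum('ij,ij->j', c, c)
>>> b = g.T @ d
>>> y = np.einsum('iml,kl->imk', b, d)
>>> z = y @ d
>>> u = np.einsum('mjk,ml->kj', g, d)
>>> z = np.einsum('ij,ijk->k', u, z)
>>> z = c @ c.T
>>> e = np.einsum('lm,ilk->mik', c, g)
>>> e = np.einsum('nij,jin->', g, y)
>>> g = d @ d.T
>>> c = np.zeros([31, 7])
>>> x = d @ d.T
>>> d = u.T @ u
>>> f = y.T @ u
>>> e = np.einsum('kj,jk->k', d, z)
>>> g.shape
(7, 7)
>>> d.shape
(3, 3)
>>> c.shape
(31, 7)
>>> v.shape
()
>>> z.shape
(3, 3)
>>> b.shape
(11, 3, 29)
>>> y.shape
(11, 3, 7)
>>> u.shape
(11, 3)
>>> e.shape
(3,)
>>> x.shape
(7, 7)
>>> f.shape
(7, 3, 3)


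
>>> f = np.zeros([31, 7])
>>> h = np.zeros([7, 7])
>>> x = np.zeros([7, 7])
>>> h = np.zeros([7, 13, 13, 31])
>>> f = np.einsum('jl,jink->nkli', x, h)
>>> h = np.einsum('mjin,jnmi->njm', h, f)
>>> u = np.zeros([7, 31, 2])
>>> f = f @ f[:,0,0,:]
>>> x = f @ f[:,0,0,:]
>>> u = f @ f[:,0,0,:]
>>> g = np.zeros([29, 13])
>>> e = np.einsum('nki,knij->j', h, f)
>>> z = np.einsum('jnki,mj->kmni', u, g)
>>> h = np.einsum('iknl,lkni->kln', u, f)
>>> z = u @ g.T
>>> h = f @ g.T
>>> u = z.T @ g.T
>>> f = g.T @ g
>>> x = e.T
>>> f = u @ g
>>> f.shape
(29, 7, 31, 13)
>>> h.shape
(13, 31, 7, 29)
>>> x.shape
(13,)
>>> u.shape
(29, 7, 31, 29)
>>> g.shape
(29, 13)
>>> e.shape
(13,)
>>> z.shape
(13, 31, 7, 29)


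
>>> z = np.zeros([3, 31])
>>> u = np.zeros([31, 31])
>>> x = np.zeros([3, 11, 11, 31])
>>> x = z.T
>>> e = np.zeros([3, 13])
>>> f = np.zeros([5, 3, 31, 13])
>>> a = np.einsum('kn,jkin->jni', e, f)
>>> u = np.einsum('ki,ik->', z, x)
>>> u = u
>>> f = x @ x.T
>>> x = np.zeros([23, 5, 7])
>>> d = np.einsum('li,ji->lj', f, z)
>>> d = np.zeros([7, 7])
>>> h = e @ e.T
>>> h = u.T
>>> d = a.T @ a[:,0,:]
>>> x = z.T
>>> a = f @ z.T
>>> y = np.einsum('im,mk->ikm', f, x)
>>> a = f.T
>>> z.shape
(3, 31)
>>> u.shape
()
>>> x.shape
(31, 3)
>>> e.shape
(3, 13)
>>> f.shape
(31, 31)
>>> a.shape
(31, 31)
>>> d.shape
(31, 13, 31)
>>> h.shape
()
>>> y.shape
(31, 3, 31)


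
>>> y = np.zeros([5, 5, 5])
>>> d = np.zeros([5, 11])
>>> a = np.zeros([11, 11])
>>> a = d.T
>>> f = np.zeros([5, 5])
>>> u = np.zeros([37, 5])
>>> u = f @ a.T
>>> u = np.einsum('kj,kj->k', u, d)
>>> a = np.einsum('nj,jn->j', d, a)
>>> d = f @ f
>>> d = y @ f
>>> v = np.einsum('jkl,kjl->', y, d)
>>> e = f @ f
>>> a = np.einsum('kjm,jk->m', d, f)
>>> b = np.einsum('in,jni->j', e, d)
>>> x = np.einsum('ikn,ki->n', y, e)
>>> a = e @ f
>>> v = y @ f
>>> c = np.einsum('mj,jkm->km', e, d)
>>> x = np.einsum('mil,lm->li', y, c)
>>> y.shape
(5, 5, 5)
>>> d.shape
(5, 5, 5)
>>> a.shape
(5, 5)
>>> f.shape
(5, 5)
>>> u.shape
(5,)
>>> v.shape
(5, 5, 5)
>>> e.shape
(5, 5)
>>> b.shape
(5,)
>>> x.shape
(5, 5)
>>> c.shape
(5, 5)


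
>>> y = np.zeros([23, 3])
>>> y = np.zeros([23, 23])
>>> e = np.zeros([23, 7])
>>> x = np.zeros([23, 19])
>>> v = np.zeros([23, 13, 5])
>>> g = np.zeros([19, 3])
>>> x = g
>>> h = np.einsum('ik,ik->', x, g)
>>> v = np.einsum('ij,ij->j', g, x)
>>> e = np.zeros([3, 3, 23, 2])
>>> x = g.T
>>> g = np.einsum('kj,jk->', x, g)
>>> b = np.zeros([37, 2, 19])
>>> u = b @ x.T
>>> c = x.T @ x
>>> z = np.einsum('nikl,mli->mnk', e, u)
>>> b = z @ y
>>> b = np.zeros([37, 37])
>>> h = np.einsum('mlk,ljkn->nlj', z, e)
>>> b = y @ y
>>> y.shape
(23, 23)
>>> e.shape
(3, 3, 23, 2)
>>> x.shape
(3, 19)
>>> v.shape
(3,)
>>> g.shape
()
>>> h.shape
(2, 3, 3)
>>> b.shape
(23, 23)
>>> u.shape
(37, 2, 3)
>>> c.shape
(19, 19)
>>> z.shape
(37, 3, 23)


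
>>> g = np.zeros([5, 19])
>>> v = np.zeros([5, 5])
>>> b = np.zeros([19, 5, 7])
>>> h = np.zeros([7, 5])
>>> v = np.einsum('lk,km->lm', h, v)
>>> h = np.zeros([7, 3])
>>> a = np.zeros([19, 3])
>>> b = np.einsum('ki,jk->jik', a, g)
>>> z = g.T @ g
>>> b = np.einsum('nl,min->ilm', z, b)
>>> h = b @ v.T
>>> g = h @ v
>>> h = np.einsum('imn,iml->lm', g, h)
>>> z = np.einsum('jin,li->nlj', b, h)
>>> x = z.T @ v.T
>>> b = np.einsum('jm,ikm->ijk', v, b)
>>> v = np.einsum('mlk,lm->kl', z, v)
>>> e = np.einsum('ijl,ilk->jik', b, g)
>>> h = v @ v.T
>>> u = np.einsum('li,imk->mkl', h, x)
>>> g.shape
(3, 19, 5)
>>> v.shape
(3, 7)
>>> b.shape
(3, 7, 19)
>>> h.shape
(3, 3)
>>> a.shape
(19, 3)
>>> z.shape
(5, 7, 3)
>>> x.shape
(3, 7, 7)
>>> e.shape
(7, 3, 5)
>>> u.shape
(7, 7, 3)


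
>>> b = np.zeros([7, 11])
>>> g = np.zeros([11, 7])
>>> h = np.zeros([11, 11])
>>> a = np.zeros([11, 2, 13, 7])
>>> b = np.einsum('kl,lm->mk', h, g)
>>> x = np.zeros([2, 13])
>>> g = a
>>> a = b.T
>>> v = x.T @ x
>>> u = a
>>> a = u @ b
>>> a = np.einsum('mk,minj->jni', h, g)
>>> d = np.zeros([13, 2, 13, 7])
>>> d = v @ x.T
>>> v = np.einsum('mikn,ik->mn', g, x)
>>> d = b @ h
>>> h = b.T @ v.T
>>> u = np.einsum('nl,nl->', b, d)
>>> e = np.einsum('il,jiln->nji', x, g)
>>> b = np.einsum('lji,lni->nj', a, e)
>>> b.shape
(11, 13)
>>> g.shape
(11, 2, 13, 7)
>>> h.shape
(11, 11)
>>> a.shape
(7, 13, 2)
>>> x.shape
(2, 13)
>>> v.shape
(11, 7)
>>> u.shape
()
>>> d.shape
(7, 11)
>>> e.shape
(7, 11, 2)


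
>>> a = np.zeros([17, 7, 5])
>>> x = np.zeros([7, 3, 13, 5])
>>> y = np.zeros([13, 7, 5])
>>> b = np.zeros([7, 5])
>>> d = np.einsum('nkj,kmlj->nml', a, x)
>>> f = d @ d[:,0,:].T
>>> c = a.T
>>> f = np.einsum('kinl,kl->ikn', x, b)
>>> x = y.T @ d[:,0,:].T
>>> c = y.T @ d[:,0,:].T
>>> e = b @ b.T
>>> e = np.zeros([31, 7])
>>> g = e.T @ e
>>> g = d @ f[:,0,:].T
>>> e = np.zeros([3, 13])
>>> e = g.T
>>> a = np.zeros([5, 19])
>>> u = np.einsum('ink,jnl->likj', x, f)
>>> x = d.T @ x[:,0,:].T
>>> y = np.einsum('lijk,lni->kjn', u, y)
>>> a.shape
(5, 19)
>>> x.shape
(13, 3, 5)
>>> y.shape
(3, 17, 7)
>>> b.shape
(7, 5)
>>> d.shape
(17, 3, 13)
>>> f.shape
(3, 7, 13)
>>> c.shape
(5, 7, 17)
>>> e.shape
(3, 3, 17)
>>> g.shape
(17, 3, 3)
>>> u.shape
(13, 5, 17, 3)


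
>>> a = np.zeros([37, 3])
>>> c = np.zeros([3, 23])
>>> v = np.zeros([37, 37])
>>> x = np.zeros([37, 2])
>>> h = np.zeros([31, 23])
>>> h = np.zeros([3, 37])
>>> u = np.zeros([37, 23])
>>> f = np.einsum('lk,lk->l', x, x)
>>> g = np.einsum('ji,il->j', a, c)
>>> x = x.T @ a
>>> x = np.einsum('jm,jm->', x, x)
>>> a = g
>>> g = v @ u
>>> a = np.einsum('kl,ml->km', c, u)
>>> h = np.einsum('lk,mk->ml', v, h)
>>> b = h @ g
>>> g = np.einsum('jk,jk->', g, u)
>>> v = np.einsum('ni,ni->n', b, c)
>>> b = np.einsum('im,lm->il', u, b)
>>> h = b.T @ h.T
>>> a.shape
(3, 37)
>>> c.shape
(3, 23)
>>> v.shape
(3,)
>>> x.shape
()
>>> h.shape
(3, 3)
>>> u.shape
(37, 23)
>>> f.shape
(37,)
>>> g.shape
()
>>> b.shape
(37, 3)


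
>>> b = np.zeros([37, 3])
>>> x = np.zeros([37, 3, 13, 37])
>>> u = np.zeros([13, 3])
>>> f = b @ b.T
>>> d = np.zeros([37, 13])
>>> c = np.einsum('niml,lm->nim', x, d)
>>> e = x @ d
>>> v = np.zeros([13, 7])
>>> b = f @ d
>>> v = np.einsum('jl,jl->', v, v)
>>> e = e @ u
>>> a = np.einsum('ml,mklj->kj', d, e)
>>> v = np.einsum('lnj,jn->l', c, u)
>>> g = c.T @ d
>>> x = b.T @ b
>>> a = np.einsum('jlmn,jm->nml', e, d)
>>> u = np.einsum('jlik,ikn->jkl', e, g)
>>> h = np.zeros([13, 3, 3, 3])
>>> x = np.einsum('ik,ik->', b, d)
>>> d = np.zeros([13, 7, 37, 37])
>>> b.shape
(37, 13)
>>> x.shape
()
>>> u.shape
(37, 3, 3)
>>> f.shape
(37, 37)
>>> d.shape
(13, 7, 37, 37)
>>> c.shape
(37, 3, 13)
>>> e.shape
(37, 3, 13, 3)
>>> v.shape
(37,)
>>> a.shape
(3, 13, 3)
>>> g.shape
(13, 3, 13)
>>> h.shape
(13, 3, 3, 3)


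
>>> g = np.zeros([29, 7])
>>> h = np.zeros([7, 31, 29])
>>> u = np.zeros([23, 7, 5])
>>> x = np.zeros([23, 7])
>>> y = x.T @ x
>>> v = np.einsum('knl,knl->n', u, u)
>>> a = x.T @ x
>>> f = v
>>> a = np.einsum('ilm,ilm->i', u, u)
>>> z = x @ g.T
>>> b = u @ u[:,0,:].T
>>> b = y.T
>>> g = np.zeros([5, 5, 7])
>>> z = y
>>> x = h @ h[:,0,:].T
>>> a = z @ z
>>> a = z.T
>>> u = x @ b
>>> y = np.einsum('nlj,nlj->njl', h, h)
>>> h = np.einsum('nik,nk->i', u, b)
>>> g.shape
(5, 5, 7)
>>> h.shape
(31,)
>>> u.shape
(7, 31, 7)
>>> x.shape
(7, 31, 7)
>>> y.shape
(7, 29, 31)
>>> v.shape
(7,)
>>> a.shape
(7, 7)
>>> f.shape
(7,)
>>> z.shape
(7, 7)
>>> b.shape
(7, 7)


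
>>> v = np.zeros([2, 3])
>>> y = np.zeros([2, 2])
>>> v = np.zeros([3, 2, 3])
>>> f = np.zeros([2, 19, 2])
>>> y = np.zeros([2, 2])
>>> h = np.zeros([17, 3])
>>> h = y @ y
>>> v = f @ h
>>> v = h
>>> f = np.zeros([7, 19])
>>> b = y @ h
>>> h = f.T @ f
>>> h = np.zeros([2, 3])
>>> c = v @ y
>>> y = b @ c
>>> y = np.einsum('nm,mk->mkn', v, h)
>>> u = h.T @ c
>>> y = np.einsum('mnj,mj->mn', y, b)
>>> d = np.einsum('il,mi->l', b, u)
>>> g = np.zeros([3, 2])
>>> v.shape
(2, 2)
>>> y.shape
(2, 3)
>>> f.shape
(7, 19)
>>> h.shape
(2, 3)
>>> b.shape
(2, 2)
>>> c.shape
(2, 2)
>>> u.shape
(3, 2)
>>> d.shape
(2,)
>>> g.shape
(3, 2)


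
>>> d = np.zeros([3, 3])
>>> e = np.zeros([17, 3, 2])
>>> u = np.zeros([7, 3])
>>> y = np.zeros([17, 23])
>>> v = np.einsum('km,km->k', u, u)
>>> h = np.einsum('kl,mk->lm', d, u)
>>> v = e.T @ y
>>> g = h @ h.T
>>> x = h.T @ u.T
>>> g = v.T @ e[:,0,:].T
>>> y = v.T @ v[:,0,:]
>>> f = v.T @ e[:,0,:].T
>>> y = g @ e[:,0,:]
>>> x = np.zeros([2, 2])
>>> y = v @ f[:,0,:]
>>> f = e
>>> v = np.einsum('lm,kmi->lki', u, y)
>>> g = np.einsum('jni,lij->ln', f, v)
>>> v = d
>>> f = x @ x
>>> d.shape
(3, 3)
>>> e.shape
(17, 3, 2)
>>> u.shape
(7, 3)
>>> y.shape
(2, 3, 17)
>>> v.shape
(3, 3)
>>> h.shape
(3, 7)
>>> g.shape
(7, 3)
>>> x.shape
(2, 2)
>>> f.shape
(2, 2)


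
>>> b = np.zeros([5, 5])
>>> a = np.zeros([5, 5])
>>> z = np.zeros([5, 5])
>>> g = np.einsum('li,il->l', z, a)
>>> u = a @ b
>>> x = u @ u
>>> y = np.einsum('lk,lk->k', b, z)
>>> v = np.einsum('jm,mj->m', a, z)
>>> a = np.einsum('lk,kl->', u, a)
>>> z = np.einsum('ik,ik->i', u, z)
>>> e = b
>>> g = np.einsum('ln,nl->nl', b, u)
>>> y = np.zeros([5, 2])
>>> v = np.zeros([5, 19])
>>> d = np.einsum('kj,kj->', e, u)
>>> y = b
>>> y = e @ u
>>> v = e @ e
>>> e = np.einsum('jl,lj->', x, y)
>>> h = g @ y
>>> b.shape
(5, 5)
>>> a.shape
()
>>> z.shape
(5,)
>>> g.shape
(5, 5)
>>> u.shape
(5, 5)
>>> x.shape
(5, 5)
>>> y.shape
(5, 5)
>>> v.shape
(5, 5)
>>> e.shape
()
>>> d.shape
()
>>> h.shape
(5, 5)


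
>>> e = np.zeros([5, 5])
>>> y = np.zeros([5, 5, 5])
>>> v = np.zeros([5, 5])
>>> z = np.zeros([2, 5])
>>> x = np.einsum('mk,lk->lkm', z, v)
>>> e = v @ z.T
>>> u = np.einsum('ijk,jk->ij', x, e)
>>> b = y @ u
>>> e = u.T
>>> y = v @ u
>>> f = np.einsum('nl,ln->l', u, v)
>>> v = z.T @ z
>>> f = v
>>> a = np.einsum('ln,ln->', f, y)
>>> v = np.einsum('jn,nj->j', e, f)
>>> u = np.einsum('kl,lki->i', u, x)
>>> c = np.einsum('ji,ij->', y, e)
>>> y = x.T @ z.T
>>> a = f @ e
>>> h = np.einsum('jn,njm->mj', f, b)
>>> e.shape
(5, 5)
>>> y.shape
(2, 5, 2)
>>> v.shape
(5,)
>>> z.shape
(2, 5)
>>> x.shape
(5, 5, 2)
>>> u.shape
(2,)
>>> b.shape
(5, 5, 5)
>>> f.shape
(5, 5)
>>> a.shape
(5, 5)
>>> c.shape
()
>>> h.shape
(5, 5)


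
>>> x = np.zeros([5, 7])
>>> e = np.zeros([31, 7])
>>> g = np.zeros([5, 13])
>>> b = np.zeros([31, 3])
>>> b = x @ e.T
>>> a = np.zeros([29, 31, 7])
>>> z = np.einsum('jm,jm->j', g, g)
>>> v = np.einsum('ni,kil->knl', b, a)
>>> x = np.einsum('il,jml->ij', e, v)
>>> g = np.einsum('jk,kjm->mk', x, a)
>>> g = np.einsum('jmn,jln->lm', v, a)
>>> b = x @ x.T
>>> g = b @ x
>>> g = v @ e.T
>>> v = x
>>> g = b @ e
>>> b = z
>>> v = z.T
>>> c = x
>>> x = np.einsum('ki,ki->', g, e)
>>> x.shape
()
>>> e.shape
(31, 7)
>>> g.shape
(31, 7)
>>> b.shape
(5,)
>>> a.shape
(29, 31, 7)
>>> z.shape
(5,)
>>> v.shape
(5,)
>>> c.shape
(31, 29)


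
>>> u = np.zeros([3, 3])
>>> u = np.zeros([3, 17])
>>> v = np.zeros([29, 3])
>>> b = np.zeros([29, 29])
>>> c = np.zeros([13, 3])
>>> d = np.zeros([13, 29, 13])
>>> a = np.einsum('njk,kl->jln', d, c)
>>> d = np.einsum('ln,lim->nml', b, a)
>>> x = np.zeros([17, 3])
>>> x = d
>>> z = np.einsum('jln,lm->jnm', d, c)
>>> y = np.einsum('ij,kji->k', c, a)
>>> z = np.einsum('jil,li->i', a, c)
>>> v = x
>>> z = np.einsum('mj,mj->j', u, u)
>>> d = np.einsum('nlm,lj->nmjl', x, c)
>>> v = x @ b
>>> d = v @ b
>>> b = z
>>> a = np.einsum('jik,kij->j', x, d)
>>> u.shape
(3, 17)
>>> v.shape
(29, 13, 29)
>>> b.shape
(17,)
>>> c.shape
(13, 3)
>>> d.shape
(29, 13, 29)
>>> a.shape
(29,)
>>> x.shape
(29, 13, 29)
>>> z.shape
(17,)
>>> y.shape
(29,)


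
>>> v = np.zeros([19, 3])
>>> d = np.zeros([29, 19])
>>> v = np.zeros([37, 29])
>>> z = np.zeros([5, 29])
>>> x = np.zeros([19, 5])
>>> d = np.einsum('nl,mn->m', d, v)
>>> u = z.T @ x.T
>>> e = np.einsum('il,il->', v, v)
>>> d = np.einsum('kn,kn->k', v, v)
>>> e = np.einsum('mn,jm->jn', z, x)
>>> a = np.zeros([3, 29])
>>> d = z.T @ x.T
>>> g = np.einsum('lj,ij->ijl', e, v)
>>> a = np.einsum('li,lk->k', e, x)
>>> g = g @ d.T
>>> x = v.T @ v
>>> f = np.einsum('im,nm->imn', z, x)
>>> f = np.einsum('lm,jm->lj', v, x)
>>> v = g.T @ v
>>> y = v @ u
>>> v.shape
(29, 29, 29)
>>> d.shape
(29, 19)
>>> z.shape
(5, 29)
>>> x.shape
(29, 29)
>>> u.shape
(29, 19)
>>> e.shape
(19, 29)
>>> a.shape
(5,)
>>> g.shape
(37, 29, 29)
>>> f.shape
(37, 29)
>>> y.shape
(29, 29, 19)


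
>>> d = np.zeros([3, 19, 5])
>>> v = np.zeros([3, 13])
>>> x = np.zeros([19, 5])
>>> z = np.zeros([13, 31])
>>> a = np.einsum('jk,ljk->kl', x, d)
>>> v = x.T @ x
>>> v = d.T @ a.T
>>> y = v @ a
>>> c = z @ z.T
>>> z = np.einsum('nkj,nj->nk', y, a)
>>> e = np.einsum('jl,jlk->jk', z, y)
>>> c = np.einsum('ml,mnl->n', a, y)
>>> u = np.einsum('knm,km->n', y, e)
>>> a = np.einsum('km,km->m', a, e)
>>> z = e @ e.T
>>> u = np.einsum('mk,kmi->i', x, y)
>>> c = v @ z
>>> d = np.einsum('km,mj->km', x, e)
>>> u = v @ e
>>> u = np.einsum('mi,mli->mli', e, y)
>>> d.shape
(19, 5)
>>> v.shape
(5, 19, 5)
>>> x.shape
(19, 5)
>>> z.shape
(5, 5)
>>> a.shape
(3,)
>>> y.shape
(5, 19, 3)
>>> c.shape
(5, 19, 5)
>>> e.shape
(5, 3)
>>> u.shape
(5, 19, 3)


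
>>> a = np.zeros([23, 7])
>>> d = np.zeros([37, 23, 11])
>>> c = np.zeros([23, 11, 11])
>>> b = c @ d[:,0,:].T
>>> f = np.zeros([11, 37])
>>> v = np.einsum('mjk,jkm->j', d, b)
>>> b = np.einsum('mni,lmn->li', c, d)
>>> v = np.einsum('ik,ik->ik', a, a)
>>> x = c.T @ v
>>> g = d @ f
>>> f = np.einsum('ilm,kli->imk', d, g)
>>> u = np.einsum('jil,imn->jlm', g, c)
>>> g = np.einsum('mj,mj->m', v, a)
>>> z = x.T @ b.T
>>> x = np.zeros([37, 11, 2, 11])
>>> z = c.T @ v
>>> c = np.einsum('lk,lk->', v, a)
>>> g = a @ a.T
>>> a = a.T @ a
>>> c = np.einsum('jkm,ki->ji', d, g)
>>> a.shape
(7, 7)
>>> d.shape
(37, 23, 11)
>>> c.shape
(37, 23)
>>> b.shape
(37, 11)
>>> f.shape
(37, 11, 37)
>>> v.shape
(23, 7)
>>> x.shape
(37, 11, 2, 11)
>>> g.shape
(23, 23)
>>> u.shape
(37, 37, 11)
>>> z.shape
(11, 11, 7)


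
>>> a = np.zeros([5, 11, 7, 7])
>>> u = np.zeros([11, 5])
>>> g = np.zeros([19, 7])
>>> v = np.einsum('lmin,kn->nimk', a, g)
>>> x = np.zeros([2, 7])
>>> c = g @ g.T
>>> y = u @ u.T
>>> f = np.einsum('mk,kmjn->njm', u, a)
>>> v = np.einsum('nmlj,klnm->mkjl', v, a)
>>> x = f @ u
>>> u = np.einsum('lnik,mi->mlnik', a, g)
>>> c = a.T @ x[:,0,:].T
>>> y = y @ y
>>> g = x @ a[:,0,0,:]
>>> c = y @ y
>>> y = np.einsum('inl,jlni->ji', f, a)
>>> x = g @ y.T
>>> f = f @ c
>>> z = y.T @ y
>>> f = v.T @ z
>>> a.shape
(5, 11, 7, 7)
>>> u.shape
(19, 5, 11, 7, 7)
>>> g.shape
(7, 7, 7)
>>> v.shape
(7, 5, 19, 11)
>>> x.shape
(7, 7, 5)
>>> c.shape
(11, 11)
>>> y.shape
(5, 7)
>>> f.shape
(11, 19, 5, 7)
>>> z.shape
(7, 7)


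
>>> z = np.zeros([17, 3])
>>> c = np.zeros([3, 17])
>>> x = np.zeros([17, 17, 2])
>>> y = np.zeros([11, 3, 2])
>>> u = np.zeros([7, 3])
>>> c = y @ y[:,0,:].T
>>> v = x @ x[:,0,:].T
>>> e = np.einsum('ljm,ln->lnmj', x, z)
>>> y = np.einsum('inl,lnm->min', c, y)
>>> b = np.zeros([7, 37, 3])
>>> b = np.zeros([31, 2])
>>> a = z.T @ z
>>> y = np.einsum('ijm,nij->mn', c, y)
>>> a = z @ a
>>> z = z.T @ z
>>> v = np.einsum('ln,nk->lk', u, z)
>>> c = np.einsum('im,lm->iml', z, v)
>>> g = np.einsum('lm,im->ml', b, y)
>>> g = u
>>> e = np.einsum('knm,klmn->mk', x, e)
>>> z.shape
(3, 3)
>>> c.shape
(3, 3, 7)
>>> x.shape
(17, 17, 2)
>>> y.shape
(11, 2)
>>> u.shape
(7, 3)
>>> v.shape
(7, 3)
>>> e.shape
(2, 17)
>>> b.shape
(31, 2)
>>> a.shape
(17, 3)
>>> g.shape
(7, 3)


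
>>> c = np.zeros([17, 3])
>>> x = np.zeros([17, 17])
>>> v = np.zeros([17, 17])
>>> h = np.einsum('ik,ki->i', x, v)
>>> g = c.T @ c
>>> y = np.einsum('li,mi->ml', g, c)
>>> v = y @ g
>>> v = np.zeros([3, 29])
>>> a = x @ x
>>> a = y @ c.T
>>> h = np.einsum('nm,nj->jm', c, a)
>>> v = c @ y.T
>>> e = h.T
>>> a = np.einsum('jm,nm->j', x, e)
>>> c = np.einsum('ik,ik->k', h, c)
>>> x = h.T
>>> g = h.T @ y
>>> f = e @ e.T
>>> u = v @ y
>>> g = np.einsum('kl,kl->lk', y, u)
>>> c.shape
(3,)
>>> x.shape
(3, 17)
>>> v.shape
(17, 17)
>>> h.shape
(17, 3)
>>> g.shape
(3, 17)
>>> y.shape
(17, 3)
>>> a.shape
(17,)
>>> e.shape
(3, 17)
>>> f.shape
(3, 3)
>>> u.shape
(17, 3)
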